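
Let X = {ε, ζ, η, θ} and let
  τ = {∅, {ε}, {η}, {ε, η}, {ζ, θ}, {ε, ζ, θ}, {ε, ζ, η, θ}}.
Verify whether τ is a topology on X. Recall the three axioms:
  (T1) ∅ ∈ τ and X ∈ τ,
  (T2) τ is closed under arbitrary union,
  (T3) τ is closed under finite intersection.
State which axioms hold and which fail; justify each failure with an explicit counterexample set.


τ is NOT a topology on X.

Axiom (T1): ∅ ∈ τ? Yes; X ∈ τ? Yes.
Axiom (T2/T3): check pairwise unions and intersections of members of τ.
Counterexample for (T2): {η} ∪ {ζ, θ} = {ζ, η, θ} ∉ τ. Therefore τ is NOT a topology.


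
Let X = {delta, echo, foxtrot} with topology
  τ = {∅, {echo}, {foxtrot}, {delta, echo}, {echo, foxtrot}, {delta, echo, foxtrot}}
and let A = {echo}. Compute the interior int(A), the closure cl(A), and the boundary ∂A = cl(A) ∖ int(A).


int(A) = {echo}, cl(A) = {delta, echo}, ∂A = {delta}.

Closed sets in (X, τ) are complements of opens:
  closed(X, τ) = {∅, {delta}, {foxtrot}, {delta, echo}, {delta, foxtrot}, {delta, echo, foxtrot}}.
int(A) = ⋃ {U ∈ τ : U ⊆ A}. Opens contained in A: ∅, {echo}.
Taking the union of these: int(A) = {echo}.
cl(A) = ⋂ {C closed : A ⊆ C}. Closed sets containing A: {delta, echo}, {delta, echo, foxtrot}.
Intersecting these: cl(A) = {delta, echo}.
∂A = cl(A) ∖ int(A) = {delta, echo} ∖ {echo} = {delta}.


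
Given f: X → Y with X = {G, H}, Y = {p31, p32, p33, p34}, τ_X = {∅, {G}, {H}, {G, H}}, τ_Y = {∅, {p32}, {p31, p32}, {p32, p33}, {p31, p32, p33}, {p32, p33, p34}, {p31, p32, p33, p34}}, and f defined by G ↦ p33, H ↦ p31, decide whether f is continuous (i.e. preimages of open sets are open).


f IS continuous.

Compute f^{-1}(U) for each U ∈ τ_Y:
  U = ∅: f^{-1}(U) = ∅ ∈ τ_X ✓.
  U = {p32}: f^{-1}(U) = ∅ ∈ τ_X ✓.
  U = {p31, p32}: f^{-1}(U) = {H} ∈ τ_X ✓.
  U = {p32, p33}: f^{-1}(U) = {G} ∈ τ_X ✓.
  U = {p31, p32, p33}: f^{-1}(U) = {G, H} ∈ τ_X ✓.
  U = {p32, p33, p34}: f^{-1}(U) = {G} ∈ τ_X ✓.
  U = {p31, p32, p33, p34}: f^{-1}(U) = {G, H} ∈ τ_X ✓.
Every preimage lies in τ_X, so f IS continuous.


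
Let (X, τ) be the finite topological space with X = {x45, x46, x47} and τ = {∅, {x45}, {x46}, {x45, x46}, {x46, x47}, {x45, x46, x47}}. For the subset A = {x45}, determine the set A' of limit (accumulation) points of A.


A' = ∅

For each x ∈ X, list the open sets U ∈ τ with x ∈ U, then check whether U ∩ (A ∖ {x}) ≠ ∅ for every such U.
  x = x45: open {x45} ∋ x has {x45} ∩ (A ∖ {x45}) = ∅, so x is NOT a limit point.
  x = x46: open {x46} ∋ x has {x46} ∩ (A ∖ {x46}) = ∅, so x is NOT a limit point.
  x = x47: open {x46, x47} ∋ x has {x46, x47} ∩ (A ∖ {x47}) = ∅, so x is NOT a limit point.
Collecting: A' = ∅.


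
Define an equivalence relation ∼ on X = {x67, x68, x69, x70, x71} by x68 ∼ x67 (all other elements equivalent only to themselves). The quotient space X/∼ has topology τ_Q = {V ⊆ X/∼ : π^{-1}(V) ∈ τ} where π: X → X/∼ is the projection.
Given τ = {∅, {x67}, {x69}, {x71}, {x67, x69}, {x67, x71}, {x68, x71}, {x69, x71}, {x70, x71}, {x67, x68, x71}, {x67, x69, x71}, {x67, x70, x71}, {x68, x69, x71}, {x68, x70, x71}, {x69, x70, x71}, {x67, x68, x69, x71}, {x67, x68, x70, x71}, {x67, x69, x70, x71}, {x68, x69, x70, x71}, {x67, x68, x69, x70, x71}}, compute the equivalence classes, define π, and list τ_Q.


X/∼ = {[x67=x68], [x69], [x70], [x71]}; |τ_Q| = 10.

Equivalence classes: [x67=x68], [x69], [x70], [x71].
Quotient map π: X → X/∼ sends x67 ↦ [x67=x68], x68 ↦ [x67=x68], x69 ↦ [x69], x70 ↦ [x70], x71 ↦ [x71].
For each subset V ⊆ X/∼, compute π^{-1}(V) ⊆ X and check whether π^{-1}(V) ∈ τ. V is open in τ_Q iff π^{-1}(V) ∈ τ.
  V = {}: π^{-1}(V) = ∅ ∈ τ ✓.
  V = {[x67=x68]}: π^{-1}(V) = {x67, x68} ∉ τ ✗.
  V = {[x69]}: π^{-1}(V) = {x69} ∈ τ ✓.
  V = {[x67=x68], [x69]}: π^{-1}(V) = {x67, x68, x69} ∉ τ ✗.
  V = {[x70]}: π^{-1}(V) = {x70} ∉ τ ✗.
  V = {[x67=x68], [x70]}: π^{-1}(V) = {x67, x68, x70} ∉ τ ✗.
  V = {[x69], [x70]}: π^{-1}(V) = {x69, x70} ∉ τ ✗.
  V = {[x67=x68], [x69], [x70]}: π^{-1}(V) = {x67, x68, x69, x70} ∉ τ ✗.
  V = {[x71]}: π^{-1}(V) = {x71} ∈ τ ✓.
  V = {[x67=x68], [x71]}: π^{-1}(V) = {x67, x68, x71} ∈ τ ✓.
  V = {[x69], [x71]}: π^{-1}(V) = {x69, x71} ∈ τ ✓.
  V = {[x67=x68], [x69], [x71]}: π^{-1}(V) = {x67, x68, x69, x71} ∈ τ ✓.
  V = {[x70], [x71]}: π^{-1}(V) = {x70, x71} ∈ τ ✓.
  V = {[x67=x68], [x70], [x71]}: π^{-1}(V) = {x67, x68, x70, x71} ∈ τ ✓.
  V = {[x69], [x70], [x71]}: π^{-1}(V) = {x69, x70, x71} ∈ τ ✓.
  V = {[x67=x68], [x69], [x70], [x71]}: π^{-1}(V) = {x67, x68, x69, x70, x71} ∈ τ ✓.
Open sets in the quotient: τ_Q = {{}, {[x69]}, {[x71]}, {[x67=x68], [x71]}, {[x69], [x71]}, {[x67=x68], [x69], [x71]}, {[x70], [x71]}, {[x67=x68], [x70], [x71]}, {[x69], [x70], [x71]}, {[x67=x68], [x69], [x70], [x71]}} (10 elements).


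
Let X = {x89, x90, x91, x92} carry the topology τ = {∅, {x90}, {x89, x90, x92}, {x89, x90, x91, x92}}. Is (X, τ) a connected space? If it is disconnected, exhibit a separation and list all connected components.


(X, τ) is connected.

Find clopen sets (U ∈ τ with X ∖ U ∈ τ):
  U = ∅, X ∖ U = {x89, x90, x91, x92} — both open, so U is clopen.
  U = {x89, x90, x91, x92}, X ∖ U = ∅ — both open, so U is clopen.
Only trivial clopens (∅ and X) exist, so (X, τ) is connected.
Compute connected components by grouping points that agree on all clopens:
  component: {x89, x90, x91, x92}


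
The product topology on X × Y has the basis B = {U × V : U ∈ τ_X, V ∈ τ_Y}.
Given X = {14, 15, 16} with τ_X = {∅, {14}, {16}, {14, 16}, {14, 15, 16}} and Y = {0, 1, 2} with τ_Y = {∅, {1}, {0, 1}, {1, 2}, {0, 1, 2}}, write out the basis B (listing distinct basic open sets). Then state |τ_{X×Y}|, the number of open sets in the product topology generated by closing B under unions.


Basis B = {∅ × ∅, {14} × {1}, {16} × {1}, {14} × {0, 1}, {14} × {1, 2}, {14, 16} × {1}, {16} × {0, 1}, {16} × {1, 2}, {14} × {0, 1, 2}, {14, 15, 16} × {1}, {16} × {0, 1, 2}, {14, 16} × {0, 1}, {14, 16} × {1, 2}, {14, 16} × {0, 1, 2}, {14, 15, 16} × {0, 1}, {14, 15, 16} × {1, 2}, {14, 15, 16} × {0, 1, 2}}; |τ_{X×Y}| = 50.

Enumerate products U × V with U ∈ τ_X, V ∈ τ_Y (deduplicated):
  ∅ × ∅ = {} (∅)
  {14} × {1} = {(14,1)}
  {16} × {1} = {(16,1)}
  {14} × {0, 1} = {(14,0), (14,1)}
  {14} × {1, 2} = {(14,1), (14,2)}
  {14, 16} × {1} = {(14,1), (16,1)}
  {16} × {0, 1} = {(16,0), (16,1)}
  {16} × {1, 2} = {(16,1), (16,2)}
  {14} × {0, 1, 2} = {(14,0), (14,1), (14,2)}
  {14, 15, 16} × {1} = {(14,1), (15,1), (16,1)}
  {16} × {0, 1, 2} = {(16,0), (16,1), (16,2)}
  {14, 16} × {0, 1} = {(14,0), (14,1), (16,0), (16,1)}
  {14, 16} × {1, 2} = {(14,1), (14,2), (16,1), (16,2)}
  {14, 16} × {0, 1, 2} = {(14,0), (14,1), (14,2), (16,0), (16,1), (16,2)}
  {14, 15, 16} × {0, 1} = {(14,0), (14,1), (15,0), (15,1), (16,0), (16,1)}
  {14, 15, 16} × {1, 2} = {(14,1), (14,2), (15,1), (15,2), (16,1), (16,2)}
  {14, 15, 16} × {0, 1, 2} = {(14,0), (14,1), (14,2), (15,0), (15,1), (15,2), (16,0), (16,1), (16,2)}
These 17 distinct sets form the basis B.
Close under arbitrary unions to get τ_{X×Y}; counting gives |τ_{X×Y}| = 50.


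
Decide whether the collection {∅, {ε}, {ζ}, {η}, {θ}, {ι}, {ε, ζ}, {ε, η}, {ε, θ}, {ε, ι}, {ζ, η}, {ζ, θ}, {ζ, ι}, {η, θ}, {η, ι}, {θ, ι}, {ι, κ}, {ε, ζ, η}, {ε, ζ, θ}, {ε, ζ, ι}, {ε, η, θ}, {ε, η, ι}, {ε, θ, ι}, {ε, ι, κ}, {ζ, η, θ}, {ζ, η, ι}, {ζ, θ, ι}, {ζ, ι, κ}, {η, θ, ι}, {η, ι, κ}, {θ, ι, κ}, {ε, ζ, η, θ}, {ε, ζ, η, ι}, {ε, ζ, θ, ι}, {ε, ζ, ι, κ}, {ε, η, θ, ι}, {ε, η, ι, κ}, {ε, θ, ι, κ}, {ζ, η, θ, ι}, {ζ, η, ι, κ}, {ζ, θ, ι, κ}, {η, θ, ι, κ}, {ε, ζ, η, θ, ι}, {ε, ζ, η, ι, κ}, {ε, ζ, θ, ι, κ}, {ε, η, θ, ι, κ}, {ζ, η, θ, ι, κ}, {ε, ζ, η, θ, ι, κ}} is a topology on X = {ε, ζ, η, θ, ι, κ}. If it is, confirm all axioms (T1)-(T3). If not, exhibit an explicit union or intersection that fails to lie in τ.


τ IS a topology on X.

Axiom (T1): ∅ ∈ τ? Yes; X ∈ τ? Yes.
Axiom (T2/T3): check pairwise unions and intersections of members of τ.
All pairwise intersections and unions checked — each lies in τ. Therefore τ satisfies (T1), (T2), (T3): it IS a topology on X.


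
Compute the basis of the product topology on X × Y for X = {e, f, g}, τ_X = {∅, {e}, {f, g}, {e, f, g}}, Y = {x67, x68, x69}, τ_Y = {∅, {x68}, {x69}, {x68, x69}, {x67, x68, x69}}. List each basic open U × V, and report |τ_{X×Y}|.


Basis B = {∅ × ∅, {e} × {x68}, {e} × {x69}, {e} × {x68, x69}, {f, g} × {x68}, {f, g} × {x69}, {e} × {x67, x68, x69}, {e, f, g} × {x68}, {e, f, g} × {x69}, {f, g} × {x68, x69}, {e, f, g} × {x68, x69}, {f, g} × {x67, x68, x69}, {e, f, g} × {x67, x68, x69}}; |τ_{X×Y}| = 25.

Enumerate products U × V with U ∈ τ_X, V ∈ τ_Y (deduplicated):
  ∅ × ∅ = {} (∅)
  {e} × {x68} = {(e,x68)}
  {e} × {x69} = {(e,x69)}
  {e} × {x68, x69} = {(e,x68), (e,x69)}
  {f, g} × {x68} = {(f,x68), (g,x68)}
  {f, g} × {x69} = {(f,x69), (g,x69)}
  {e} × {x67, x68, x69} = {(e,x67), (e,x68), (e,x69)}
  {e, f, g} × {x68} = {(e,x68), (f,x68), (g,x68)}
  {e, f, g} × {x69} = {(e,x69), (f,x69), (g,x69)}
  {f, g} × {x68, x69} = {(f,x68), (f,x69), (g,x68), (g,x69)}
  {e, f, g} × {x68, x69} = {(e,x68), (e,x69), (f,x68), (f,x69), (g,x68), (g,x69)}
  {f, g} × {x67, x68, x69} = {(f,x67), (f,x68), (f,x69), (g,x67), (g,x68), (g,x69)}
  {e, f, g} × {x67, x68, x69} = {(e,x67), (e,x68), (e,x69), (f,x67), (f,x68), (f,x69), (g,x67), (g,x68), (g,x69)}
These 13 distinct sets form the basis B.
Close under arbitrary unions to get τ_{X×Y}; counting gives |τ_{X×Y}| = 25.


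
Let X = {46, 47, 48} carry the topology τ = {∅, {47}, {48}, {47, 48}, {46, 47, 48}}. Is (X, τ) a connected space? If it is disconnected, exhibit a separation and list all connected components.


(X, τ) is connected.

Find clopen sets (U ∈ τ with X ∖ U ∈ τ):
  U = ∅, X ∖ U = {46, 47, 48} — both open, so U is clopen.
  U = {46, 47, 48}, X ∖ U = ∅ — both open, so U is clopen.
Only trivial clopens (∅ and X) exist, so (X, τ) is connected.
Compute connected components by grouping points that agree on all clopens:
  component: {46, 47, 48}


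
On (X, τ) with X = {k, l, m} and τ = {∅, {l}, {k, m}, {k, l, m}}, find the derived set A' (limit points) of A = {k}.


A' = {m}

For each x ∈ X, list the open sets U ∈ τ with x ∈ U, then check whether U ∩ (A ∖ {x}) ≠ ∅ for every such U.
  x = k: open {k, m} ∋ x has {k, m} ∩ (A ∖ {k}) = ∅, so x is NOT a limit point.
  x = l: open {l} ∋ x has {l} ∩ (A ∖ {l}) = ∅, so x is NOT a limit point.
  x = m: opens ∋ x are {k, m}, {k, l, m}; each meets A ∖ {m}, so x IS a limit point.
Collecting: A' = {m}.


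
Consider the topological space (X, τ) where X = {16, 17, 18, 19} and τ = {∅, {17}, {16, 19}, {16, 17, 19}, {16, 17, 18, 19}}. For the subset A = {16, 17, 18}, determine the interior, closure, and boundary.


int(A) = {17}, cl(A) = {16, 17, 18, 19}, ∂A = {16, 18, 19}.

Closed sets in (X, τ) are complements of opens:
  closed(X, τ) = {∅, {18}, {17, 18}, {16, 18, 19}, {16, 17, 18, 19}}.
int(A) = ⋃ {U ∈ τ : U ⊆ A}. Opens contained in A: ∅, {17}.
Taking the union of these: int(A) = {17}.
cl(A) = ⋂ {C closed : A ⊆ C}. Closed sets containing A: {16, 17, 18, 19}.
Intersecting these: cl(A) = {16, 17, 18, 19}.
∂A = cl(A) ∖ int(A) = {16, 17, 18, 19} ∖ {17} = {16, 18, 19}.


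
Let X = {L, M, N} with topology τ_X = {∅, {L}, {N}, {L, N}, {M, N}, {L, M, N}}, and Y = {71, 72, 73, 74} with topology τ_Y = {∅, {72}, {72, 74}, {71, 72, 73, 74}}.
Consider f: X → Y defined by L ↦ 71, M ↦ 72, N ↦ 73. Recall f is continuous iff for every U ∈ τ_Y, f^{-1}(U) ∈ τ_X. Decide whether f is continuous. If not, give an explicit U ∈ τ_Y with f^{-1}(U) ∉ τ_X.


f is NOT continuous.

Compute f^{-1}(U) for each U ∈ τ_Y:
  U = ∅: f^{-1}(U) = ∅ ∈ τ_X ✓.
  U = {72}: f^{-1}(U) = {M} ∉ τ_X ✗.
  U = {72, 74}: f^{-1}(U) = {M} ∉ τ_X ✗.
  U = {71, 72, 73, 74}: f^{-1}(U) = {L, M, N} ∈ τ_X ✓.
Found U = {72} with f^{-1}(U) = {M} not in τ_X. Therefore f is NOT continuous.


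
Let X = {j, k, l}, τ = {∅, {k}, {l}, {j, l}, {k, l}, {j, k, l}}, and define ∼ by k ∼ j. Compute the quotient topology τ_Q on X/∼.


X/∼ = {[j=k], [l]}; |τ_Q| = 3.

Equivalence classes: [j=k], [l].
Quotient map π: X → X/∼ sends j ↦ [j=k], k ↦ [j=k], l ↦ [l].
For each subset V ⊆ X/∼, compute π^{-1}(V) ⊆ X and check whether π^{-1}(V) ∈ τ. V is open in τ_Q iff π^{-1}(V) ∈ τ.
  V = {}: π^{-1}(V) = ∅ ∈ τ ✓.
  V = {[j=k]}: π^{-1}(V) = {j, k} ∉ τ ✗.
  V = {[l]}: π^{-1}(V) = {l} ∈ τ ✓.
  V = {[j=k], [l]}: π^{-1}(V) = {j, k, l} ∈ τ ✓.
Open sets in the quotient: τ_Q = {{}, {[l]}, {[j=k], [l]}} (3 elements).


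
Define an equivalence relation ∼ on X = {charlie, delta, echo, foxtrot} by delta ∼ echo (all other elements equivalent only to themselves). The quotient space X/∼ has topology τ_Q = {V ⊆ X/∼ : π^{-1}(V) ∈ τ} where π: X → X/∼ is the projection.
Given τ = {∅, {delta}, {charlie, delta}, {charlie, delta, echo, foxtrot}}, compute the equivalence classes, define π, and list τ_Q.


X/∼ = {[charlie], [delta=echo], [foxtrot]}; |τ_Q| = 2.

Equivalence classes: [charlie], [delta=echo], [foxtrot].
Quotient map π: X → X/∼ sends charlie ↦ [charlie], delta ↦ [delta=echo], echo ↦ [delta=echo], foxtrot ↦ [foxtrot].
For each subset V ⊆ X/∼, compute π^{-1}(V) ⊆ X and check whether π^{-1}(V) ∈ τ. V is open in τ_Q iff π^{-1}(V) ∈ τ.
  V = {}: π^{-1}(V) = ∅ ∈ τ ✓.
  V = {[charlie]}: π^{-1}(V) = {charlie} ∉ τ ✗.
  V = {[delta=echo]}: π^{-1}(V) = {delta, echo} ∉ τ ✗.
  V = {[charlie], [delta=echo]}: π^{-1}(V) = {charlie, delta, echo} ∉ τ ✗.
  V = {[foxtrot]}: π^{-1}(V) = {foxtrot} ∉ τ ✗.
  V = {[charlie], [foxtrot]}: π^{-1}(V) = {charlie, foxtrot} ∉ τ ✗.
  V = {[delta=echo], [foxtrot]}: π^{-1}(V) = {delta, echo, foxtrot} ∉ τ ✗.
  V = {[charlie], [delta=echo], [foxtrot]}: π^{-1}(V) = {charlie, delta, echo, foxtrot} ∈ τ ✓.
Open sets in the quotient: τ_Q = {{}, {[charlie], [delta=echo], [foxtrot]}} (2 elements).


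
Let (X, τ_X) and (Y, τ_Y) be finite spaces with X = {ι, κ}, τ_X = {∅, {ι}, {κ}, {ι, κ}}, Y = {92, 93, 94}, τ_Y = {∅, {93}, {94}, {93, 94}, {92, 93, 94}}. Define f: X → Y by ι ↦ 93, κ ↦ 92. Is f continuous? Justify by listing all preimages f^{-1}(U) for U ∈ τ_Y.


f IS continuous.

Compute f^{-1}(U) for each U ∈ τ_Y:
  U = ∅: f^{-1}(U) = ∅ ∈ τ_X ✓.
  U = {93}: f^{-1}(U) = {ι} ∈ τ_X ✓.
  U = {94}: f^{-1}(U) = ∅ ∈ τ_X ✓.
  U = {93, 94}: f^{-1}(U) = {ι} ∈ τ_X ✓.
  U = {92, 93, 94}: f^{-1}(U) = {ι, κ} ∈ τ_X ✓.
Every preimage lies in τ_X, so f IS continuous.


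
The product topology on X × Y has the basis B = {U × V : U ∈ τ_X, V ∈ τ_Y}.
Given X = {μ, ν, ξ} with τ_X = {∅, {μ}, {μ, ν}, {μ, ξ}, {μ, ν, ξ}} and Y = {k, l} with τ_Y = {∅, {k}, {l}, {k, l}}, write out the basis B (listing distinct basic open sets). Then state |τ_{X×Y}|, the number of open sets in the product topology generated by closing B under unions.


Basis B = {∅ × ∅, {μ} × {k}, {μ} × {l}, {μ} × {k, l}, {μ, ν} × {k}, {μ, ξ} × {k}, {μ, ν} × {l}, {μ, ξ} × {l}, {μ, ν, ξ} × {k}, {μ, ν, ξ} × {l}, {μ, ν} × {k, l}, {μ, ξ} × {k, l}, {μ, ν, ξ} × {k, l}}; |τ_{X×Y}| = 25.

Enumerate products U × V with U ∈ τ_X, V ∈ τ_Y (deduplicated):
  ∅ × ∅ = {} (∅)
  {μ} × {k} = {(μ,k)}
  {μ} × {l} = {(μ,l)}
  {μ} × {k, l} = {(μ,k), (μ,l)}
  {μ, ν} × {k} = {(μ,k), (ν,k)}
  {μ, ξ} × {k} = {(μ,k), (ξ,k)}
  {μ, ν} × {l} = {(μ,l), (ν,l)}
  {μ, ξ} × {l} = {(μ,l), (ξ,l)}
  {μ, ν, ξ} × {k} = {(μ,k), (ν,k), (ξ,k)}
  {μ, ν, ξ} × {l} = {(μ,l), (ν,l), (ξ,l)}
  {μ, ν} × {k, l} = {(μ,k), (μ,l), (ν,k), (ν,l)}
  {μ, ξ} × {k, l} = {(μ,k), (μ,l), (ξ,k), (ξ,l)}
  {μ, ν, ξ} × {k, l} = {(μ,k), (μ,l), (ν,k), (ν,l), (ξ,k), (ξ,l)}
These 13 distinct sets form the basis B.
Close under arbitrary unions to get τ_{X×Y}; counting gives |τ_{X×Y}| = 25.


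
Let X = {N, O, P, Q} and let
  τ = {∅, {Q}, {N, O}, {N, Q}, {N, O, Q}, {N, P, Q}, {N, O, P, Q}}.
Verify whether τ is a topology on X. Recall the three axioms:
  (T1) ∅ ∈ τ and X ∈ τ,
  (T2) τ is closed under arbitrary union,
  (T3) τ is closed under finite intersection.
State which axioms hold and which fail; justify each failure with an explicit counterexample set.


τ is NOT a topology on X.

Axiom (T1): ∅ ∈ τ? Yes; X ∈ τ? Yes.
Axiom (T2/T3): check pairwise unions and intersections of members of τ.
Counterexample for (T3): {N, O} ∩ {N, Q} = {N} ∉ τ. Therefore τ is NOT a topology.


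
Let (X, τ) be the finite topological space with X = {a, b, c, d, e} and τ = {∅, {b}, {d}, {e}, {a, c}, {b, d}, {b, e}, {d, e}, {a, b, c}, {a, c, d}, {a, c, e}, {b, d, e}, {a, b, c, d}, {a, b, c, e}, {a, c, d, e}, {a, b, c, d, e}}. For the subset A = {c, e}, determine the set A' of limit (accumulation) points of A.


A' = {a}

For each x ∈ X, list the open sets U ∈ τ with x ∈ U, then check whether U ∩ (A ∖ {x}) ≠ ∅ for every such U.
  x = a: opens ∋ x are {a, c}, {a, b, c}, {a, c, d}, {a, c, e}, {a, b, c, d}, {a, b, c, e}, {a, c, d, e}, {a, b, c, d, e}; each meets A ∖ {a}, so x IS a limit point.
  x = b: open {b} ∋ x has {b} ∩ (A ∖ {b}) = ∅, so x is NOT a limit point.
  x = c: open {a, c} ∋ x has {a, c} ∩ (A ∖ {c}) = ∅, so x is NOT a limit point.
  x = d: open {d} ∋ x has {d} ∩ (A ∖ {d}) = ∅, so x is NOT a limit point.
  x = e: open {e} ∋ x has {e} ∩ (A ∖ {e}) = ∅, so x is NOT a limit point.
Collecting: A' = {a}.


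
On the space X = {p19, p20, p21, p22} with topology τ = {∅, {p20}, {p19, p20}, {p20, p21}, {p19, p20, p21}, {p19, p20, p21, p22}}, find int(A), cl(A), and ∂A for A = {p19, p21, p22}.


int(A) = ∅, cl(A) = {p19, p21, p22}, ∂A = {p19, p21, p22}.

Closed sets in (X, τ) are complements of opens:
  closed(X, τ) = {∅, {p22}, {p19, p22}, {p21, p22}, {p19, p21, p22}, {p19, p20, p21, p22}}.
int(A) = ⋃ {U ∈ τ : U ⊆ A}. Opens contained in A: ∅.
Taking the union of these: int(A) = ∅.
cl(A) = ⋂ {C closed : A ⊆ C}. Closed sets containing A: {p19, p21, p22}, {p19, p20, p21, p22}.
Intersecting these: cl(A) = {p19, p21, p22}.
∂A = cl(A) ∖ int(A) = {p19, p21, p22} ∖ ∅ = {p19, p21, p22}.


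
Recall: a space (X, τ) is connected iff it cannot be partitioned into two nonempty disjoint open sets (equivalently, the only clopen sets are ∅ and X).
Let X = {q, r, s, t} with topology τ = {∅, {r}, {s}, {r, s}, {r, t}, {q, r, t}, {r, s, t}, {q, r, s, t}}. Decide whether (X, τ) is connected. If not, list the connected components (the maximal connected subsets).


(X, τ) is disconnected; components = [{s}, {q, r, t}].

Find clopen sets (U ∈ τ with X ∖ U ∈ τ):
  U = ∅, X ∖ U = {q, r, s, t} — both open, so U is clopen.
  U = {s}, X ∖ U = {q, r, t} — both open, so U is clopen.
  U = {q, r, t}, X ∖ U = {s} — both open, so U is clopen.
  U = {q, r, s, t}, X ∖ U = ∅ — both open, so U is clopen.
Nontrivial clopen(s) exist: e.g. {s}. So (X, τ) is disconnected.
Compute connected components by grouping points that agree on all clopens:
  component: {s}
  component: {q, r, t}


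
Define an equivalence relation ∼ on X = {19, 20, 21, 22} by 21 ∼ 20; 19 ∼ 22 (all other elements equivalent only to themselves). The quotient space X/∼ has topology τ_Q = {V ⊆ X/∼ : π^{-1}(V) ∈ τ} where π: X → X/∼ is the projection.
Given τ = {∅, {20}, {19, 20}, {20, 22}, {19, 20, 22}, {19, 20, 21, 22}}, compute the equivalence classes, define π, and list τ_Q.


X/∼ = {[19=22], [20=21]}; |τ_Q| = 2.

Equivalence classes: [19=22], [20=21].
Quotient map π: X → X/∼ sends 19 ↦ [19=22], 20 ↦ [20=21], 21 ↦ [20=21], 22 ↦ [19=22].
For each subset V ⊆ X/∼, compute π^{-1}(V) ⊆ X and check whether π^{-1}(V) ∈ τ. V is open in τ_Q iff π^{-1}(V) ∈ τ.
  V = {}: π^{-1}(V) = ∅ ∈ τ ✓.
  V = {[19=22]}: π^{-1}(V) = {19, 22} ∉ τ ✗.
  V = {[20=21]}: π^{-1}(V) = {20, 21} ∉ τ ✗.
  V = {[19=22], [20=21]}: π^{-1}(V) = {19, 20, 21, 22} ∈ τ ✓.
Open sets in the quotient: τ_Q = {{}, {[19=22], [20=21]}} (2 elements).


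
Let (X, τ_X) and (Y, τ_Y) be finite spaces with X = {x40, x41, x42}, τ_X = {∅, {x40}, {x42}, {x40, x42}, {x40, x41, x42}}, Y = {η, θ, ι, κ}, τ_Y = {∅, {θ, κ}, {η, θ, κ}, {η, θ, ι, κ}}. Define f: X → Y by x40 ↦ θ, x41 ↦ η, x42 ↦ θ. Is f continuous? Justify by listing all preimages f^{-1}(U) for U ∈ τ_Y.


f IS continuous.

Compute f^{-1}(U) for each U ∈ τ_Y:
  U = ∅: f^{-1}(U) = ∅ ∈ τ_X ✓.
  U = {θ, κ}: f^{-1}(U) = {x40, x42} ∈ τ_X ✓.
  U = {η, θ, κ}: f^{-1}(U) = {x40, x41, x42} ∈ τ_X ✓.
  U = {η, θ, ι, κ}: f^{-1}(U) = {x40, x41, x42} ∈ τ_X ✓.
Every preimage lies in τ_X, so f IS continuous.


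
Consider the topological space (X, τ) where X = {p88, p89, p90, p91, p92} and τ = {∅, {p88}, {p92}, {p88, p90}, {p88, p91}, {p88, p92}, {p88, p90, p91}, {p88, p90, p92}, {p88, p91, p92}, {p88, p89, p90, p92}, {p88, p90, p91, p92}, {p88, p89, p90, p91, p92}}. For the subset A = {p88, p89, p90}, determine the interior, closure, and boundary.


int(A) = {p88, p90}, cl(A) = {p88, p89, p90, p91}, ∂A = {p89, p91}.

Closed sets in (X, τ) are complements of opens:
  closed(X, τ) = {∅, {p89}, {p91}, {p89, p90}, {p89, p91}, {p89, p92}, {p89, p90, p91}, {p89, p90, p92}, {p89, p91, p92}, {p88, p89, p90, p91}, {p89, p90, p91, p92}, {p88, p89, p90, p91, p92}}.
int(A) = ⋃ {U ∈ τ : U ⊆ A}. Opens contained in A: ∅, {p88}, {p88, p90}.
Taking the union of these: int(A) = {p88, p90}.
cl(A) = ⋂ {C closed : A ⊆ C}. Closed sets containing A: {p88, p89, p90, p91}, {p88, p89, p90, p91, p92}.
Intersecting these: cl(A) = {p88, p89, p90, p91}.
∂A = cl(A) ∖ int(A) = {p88, p89, p90, p91} ∖ {p88, p90} = {p89, p91}.


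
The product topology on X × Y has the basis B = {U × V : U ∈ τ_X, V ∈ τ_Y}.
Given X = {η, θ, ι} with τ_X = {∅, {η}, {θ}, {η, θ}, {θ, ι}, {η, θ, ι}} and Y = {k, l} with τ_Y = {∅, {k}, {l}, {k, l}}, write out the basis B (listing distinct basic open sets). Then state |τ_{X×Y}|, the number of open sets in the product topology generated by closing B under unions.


Basis B = {∅ × ∅, {η} × {k}, {η} × {l}, {θ} × {k}, {θ} × {l}, {η} × {k, l}, {η, θ} × {k}, {η, θ} × {l}, {θ} × {k, l}, {θ, ι} × {k}, {θ, ι} × {l}, {η, θ, ι} × {k}, {η, θ, ι} × {l}, {η, θ} × {k, l}, {θ, ι} × {k, l}, {η, θ, ι} × {k, l}}; |τ_{X×Y}| = 36.

Enumerate products U × V with U ∈ τ_X, V ∈ τ_Y (deduplicated):
  ∅ × ∅ = {} (∅)
  {η} × {k} = {(η,k)}
  {η} × {l} = {(η,l)}
  {θ} × {k} = {(θ,k)}
  {θ} × {l} = {(θ,l)}
  {η} × {k, l} = {(η,k), (η,l)}
  {η, θ} × {k} = {(η,k), (θ,k)}
  {η, θ} × {l} = {(η,l), (θ,l)}
  {θ} × {k, l} = {(θ,k), (θ,l)}
  {θ, ι} × {k} = {(θ,k), (ι,k)}
  {θ, ι} × {l} = {(θ,l), (ι,l)}
  {η, θ, ι} × {k} = {(η,k), (θ,k), (ι,k)}
  {η, θ, ι} × {l} = {(η,l), (θ,l), (ι,l)}
  {η, θ} × {k, l} = {(η,k), (η,l), (θ,k), (θ,l)}
  {θ, ι} × {k, l} = {(θ,k), (θ,l), (ι,k), (ι,l)}
  {η, θ, ι} × {k, l} = {(η,k), (η,l), (θ,k), (θ,l), (ι,k), (ι,l)}
These 16 distinct sets form the basis B.
Close under arbitrary unions to get τ_{X×Y}; counting gives |τ_{X×Y}| = 36.


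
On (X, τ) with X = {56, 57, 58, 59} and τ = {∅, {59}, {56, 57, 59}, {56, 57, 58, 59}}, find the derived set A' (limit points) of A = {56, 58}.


A' = {57, 58}

For each x ∈ X, list the open sets U ∈ τ with x ∈ U, then check whether U ∩ (A ∖ {x}) ≠ ∅ for every such U.
  x = 56: open {56, 57, 59} ∋ x has {56, 57, 59} ∩ (A ∖ {56}) = ∅, so x is NOT a limit point.
  x = 57: opens ∋ x are {56, 57, 59}, {56, 57, 58, 59}; each meets A ∖ {57}, so x IS a limit point.
  x = 58: opens ∋ x are {56, 57, 58, 59}; each meets A ∖ {58}, so x IS a limit point.
  x = 59: open {59} ∋ x has {59} ∩ (A ∖ {59}) = ∅, so x is NOT a limit point.
Collecting: A' = {57, 58}.


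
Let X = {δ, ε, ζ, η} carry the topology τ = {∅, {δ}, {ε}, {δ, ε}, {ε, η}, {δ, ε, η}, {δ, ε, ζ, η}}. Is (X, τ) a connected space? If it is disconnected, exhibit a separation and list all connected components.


(X, τ) is connected.

Find clopen sets (U ∈ τ with X ∖ U ∈ τ):
  U = ∅, X ∖ U = {δ, ε, ζ, η} — both open, so U is clopen.
  U = {δ, ε, ζ, η}, X ∖ U = ∅ — both open, so U is clopen.
Only trivial clopens (∅ and X) exist, so (X, τ) is connected.
Compute connected components by grouping points that agree on all clopens:
  component: {δ, ε, ζ, η}


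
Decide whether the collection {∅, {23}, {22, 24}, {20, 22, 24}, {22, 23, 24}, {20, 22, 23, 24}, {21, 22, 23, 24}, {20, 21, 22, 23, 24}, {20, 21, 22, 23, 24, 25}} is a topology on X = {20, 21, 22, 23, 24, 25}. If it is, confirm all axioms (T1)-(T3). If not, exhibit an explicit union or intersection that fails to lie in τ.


τ IS a topology on X.

Axiom (T1): ∅ ∈ τ? Yes; X ∈ τ? Yes.
Axiom (T2/T3): check pairwise unions and intersections of members of τ.
All pairwise intersections and unions checked — each lies in τ. Therefore τ satisfies (T1), (T2), (T3): it IS a topology on X.


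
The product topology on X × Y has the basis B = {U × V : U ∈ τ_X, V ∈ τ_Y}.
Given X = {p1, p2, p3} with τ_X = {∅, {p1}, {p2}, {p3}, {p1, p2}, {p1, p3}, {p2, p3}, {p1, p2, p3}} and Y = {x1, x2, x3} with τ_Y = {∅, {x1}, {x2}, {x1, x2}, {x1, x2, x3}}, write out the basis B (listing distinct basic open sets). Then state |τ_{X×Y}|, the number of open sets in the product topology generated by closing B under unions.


Basis B = {∅ × ∅, {p1} × {x1}, {p1} × {x2}, {p2} × {x1}, {p2} × {x2}, {p3} × {x1}, {p3} × {x2}, {p1} × {x1, x2}, {p1, p2} × {x1}, {p1, p3} × {x1}, {p1, p2} × {x2}, {p1, p3} × {x2}, {p2} × {x1, x2}, {p2, p3} × {x1}, {p2, p3} × {x2}, {p3} × {x1, x2}, {p1} × {x1, x2, x3}, {p1, p2, p3} × {x1}, {p1, p2, p3} × {x2}, {p2} × {x1, x2, x3}, {p3} × {x1, x2, x3}, {p1, p2} × {x1, x2}, {p1, p3} × {x1, x2}, {p2, p3} × {x1, x2}, {p1, p2} × {x1, x2, x3}, {p1, p3} × {x1, x2, x3}, {p1, p2, p3} × {x1, x2}, {p2, p3} × {x1, x2, x3}, {p1, p2, p3} × {x1, x2, x3}}; |τ_{X×Y}| = 125.

Enumerate products U × V with U ∈ τ_X, V ∈ τ_Y (deduplicated):
  ∅ × ∅ = {} (∅)
  {p1} × {x1} = {(p1,x1)}
  {p1} × {x2} = {(p1,x2)}
  {p2} × {x1} = {(p2,x1)}
  {p2} × {x2} = {(p2,x2)}
  {p3} × {x1} = {(p3,x1)}
  {p3} × {x2} = {(p3,x2)}
  {p1} × {x1, x2} = {(p1,x1), (p1,x2)}
  {p1, p2} × {x1} = {(p1,x1), (p2,x1)}
  {p1, p3} × {x1} = {(p1,x1), (p3,x1)}
  {p1, p2} × {x2} = {(p1,x2), (p2,x2)}
  {p1, p3} × {x2} = {(p1,x2), (p3,x2)}
  {p2} × {x1, x2} = {(p2,x1), (p2,x2)}
  {p2, p3} × {x1} = {(p2,x1), (p3,x1)}
  {p2, p3} × {x2} = {(p2,x2), (p3,x2)}
  {p3} × {x1, x2} = {(p3,x1), (p3,x2)}
  {p1} × {x1, x2, x3} = {(p1,x1), (p1,x2), (p1,x3)}
  {p1, p2, p3} × {x1} = {(p1,x1), (p2,x1), (p3,x1)}
  {p1, p2, p3} × {x2} = {(p1,x2), (p2,x2), (p3,x2)}
  {p2} × {x1, x2, x3} = {(p2,x1), (p2,x2), (p2,x3)}
  {p3} × {x1, x2, x3} = {(p3,x1), (p3,x2), (p3,x3)}
  {p1, p2} × {x1, x2} = {(p1,x1), (p1,x2), (p2,x1), (p2,x2)}
  {p1, p3} × {x1, x2} = {(p1,x1), (p1,x2), (p3,x1), (p3,x2)}
  {p2, p3} × {x1, x2} = {(p2,x1), (p2,x2), (p3,x1), (p3,x2)}
  {p1, p2} × {x1, x2, x3} = {(p1,x1), (p1,x2), (p1,x3), (p2,x1), (p2,x2), (p2,x3)}
  {p1, p3} × {x1, x2, x3} = {(p1,x1), (p1,x2), (p1,x3), (p3,x1), (p3,x2), (p3,x3)}
  {p1, p2, p3} × {x1, x2} = {(p1,x1), (p1,x2), (p2,x1), (p2,x2), (p3,x1), (p3,x2)}
  {p2, p3} × {x1, x2, x3} = {(p2,x1), (p2,x2), (p2,x3), (p3,x1), (p3,x2), (p3,x3)}
  {p1, p2, p3} × {x1, x2, x3} = {(p1,x1), (p1,x2), (p1,x3), (p2,x1), (p2,x2), (p2,x3), (p3,x1), (p3,x2), (p3,x3)}
These 29 distinct sets form the basis B.
Close under arbitrary unions to get τ_{X×Y}; counting gives |τ_{X×Y}| = 125.


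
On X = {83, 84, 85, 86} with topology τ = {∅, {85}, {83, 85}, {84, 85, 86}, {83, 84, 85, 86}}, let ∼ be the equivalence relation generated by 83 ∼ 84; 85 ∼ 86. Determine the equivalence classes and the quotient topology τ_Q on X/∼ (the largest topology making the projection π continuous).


X/∼ = {[83=84], [85=86]}; |τ_Q| = 2.

Equivalence classes: [83=84], [85=86].
Quotient map π: X → X/∼ sends 83 ↦ [83=84], 84 ↦ [83=84], 85 ↦ [85=86], 86 ↦ [85=86].
For each subset V ⊆ X/∼, compute π^{-1}(V) ⊆ X and check whether π^{-1}(V) ∈ τ. V is open in τ_Q iff π^{-1}(V) ∈ τ.
  V = {}: π^{-1}(V) = ∅ ∈ τ ✓.
  V = {[83=84]}: π^{-1}(V) = {83, 84} ∉ τ ✗.
  V = {[85=86]}: π^{-1}(V) = {85, 86} ∉ τ ✗.
  V = {[83=84], [85=86]}: π^{-1}(V) = {83, 84, 85, 86} ∈ τ ✓.
Open sets in the quotient: τ_Q = {{}, {[83=84], [85=86]}} (2 elements).


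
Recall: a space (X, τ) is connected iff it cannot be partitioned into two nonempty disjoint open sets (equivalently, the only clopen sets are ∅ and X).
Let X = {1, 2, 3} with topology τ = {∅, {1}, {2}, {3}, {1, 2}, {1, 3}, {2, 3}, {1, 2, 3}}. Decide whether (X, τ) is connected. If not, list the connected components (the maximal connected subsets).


(X, τ) is disconnected; components = [{1}, {2}, {3}].

Find clopen sets (U ∈ τ with X ∖ U ∈ τ):
  U = ∅, X ∖ U = {1, 2, 3} — both open, so U is clopen.
  U = {1}, X ∖ U = {2, 3} — both open, so U is clopen.
  U = {2}, X ∖ U = {1, 3} — both open, so U is clopen.
  U = {3}, X ∖ U = {1, 2} — both open, so U is clopen.
  U = {1, 2}, X ∖ U = {3} — both open, so U is clopen.
  U = {1, 3}, X ∖ U = {2} — both open, so U is clopen.
  U = {2, 3}, X ∖ U = {1} — both open, so U is clopen.
  U = {1, 2, 3}, X ∖ U = ∅ — both open, so U is clopen.
Nontrivial clopen(s) exist: e.g. {2}. So (X, τ) is disconnected.
Compute connected components by grouping points that agree on all clopens:
  component: {1}
  component: {2}
  component: {3}


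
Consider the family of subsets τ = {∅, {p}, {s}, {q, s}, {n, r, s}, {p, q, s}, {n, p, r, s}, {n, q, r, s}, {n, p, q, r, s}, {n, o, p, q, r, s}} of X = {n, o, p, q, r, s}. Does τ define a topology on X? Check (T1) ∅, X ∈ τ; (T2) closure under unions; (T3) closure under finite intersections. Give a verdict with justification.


τ is NOT a topology on X.

Axiom (T1): ∅ ∈ τ? Yes; X ∈ τ? Yes.
Axiom (T2/T3): check pairwise unions and intersections of members of τ.
Counterexample for (T2): {p} ∪ {s} = {p, s} ∉ τ. Therefore τ is NOT a topology.


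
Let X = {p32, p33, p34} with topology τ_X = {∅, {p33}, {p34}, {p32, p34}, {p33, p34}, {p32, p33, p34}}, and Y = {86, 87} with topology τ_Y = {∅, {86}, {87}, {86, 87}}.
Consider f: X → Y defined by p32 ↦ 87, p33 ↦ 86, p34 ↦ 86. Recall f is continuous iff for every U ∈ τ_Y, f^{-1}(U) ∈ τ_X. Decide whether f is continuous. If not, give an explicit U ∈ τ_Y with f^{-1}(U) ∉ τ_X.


f is NOT continuous.

Compute f^{-1}(U) for each U ∈ τ_Y:
  U = ∅: f^{-1}(U) = ∅ ∈ τ_X ✓.
  U = {86}: f^{-1}(U) = {p33, p34} ∈ τ_X ✓.
  U = {87}: f^{-1}(U) = {p32} ∉ τ_X ✗.
  U = {86, 87}: f^{-1}(U) = {p32, p33, p34} ∈ τ_X ✓.
Found U = {87} with f^{-1}(U) = {p32} not in τ_X. Therefore f is NOT continuous.


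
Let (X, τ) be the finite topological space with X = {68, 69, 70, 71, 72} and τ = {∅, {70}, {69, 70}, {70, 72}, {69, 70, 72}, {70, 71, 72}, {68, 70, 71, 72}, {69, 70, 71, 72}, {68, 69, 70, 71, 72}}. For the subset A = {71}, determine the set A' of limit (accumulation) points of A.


A' = {68}

For each x ∈ X, list the open sets U ∈ τ with x ∈ U, then check whether U ∩ (A ∖ {x}) ≠ ∅ for every such U.
  x = 68: opens ∋ x are {68, 70, 71, 72}, {68, 69, 70, 71, 72}; each meets A ∖ {68}, so x IS a limit point.
  x = 69: open {69, 70} ∋ x has {69, 70} ∩ (A ∖ {69}) = ∅, so x is NOT a limit point.
  x = 70: open {70} ∋ x has {70} ∩ (A ∖ {70}) = ∅, so x is NOT a limit point.
  x = 71: open {70, 71, 72} ∋ x has {70, 71, 72} ∩ (A ∖ {71}) = ∅, so x is NOT a limit point.
  x = 72: open {70, 72} ∋ x has {70, 72} ∩ (A ∖ {72}) = ∅, so x is NOT a limit point.
Collecting: A' = {68}.


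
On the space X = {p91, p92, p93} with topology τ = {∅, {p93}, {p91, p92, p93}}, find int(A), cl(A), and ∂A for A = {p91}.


int(A) = ∅, cl(A) = {p91, p92}, ∂A = {p91, p92}.

Closed sets in (X, τ) are complements of opens:
  closed(X, τ) = {∅, {p91, p92}, {p91, p92, p93}}.
int(A) = ⋃ {U ∈ τ : U ⊆ A}. Opens contained in A: ∅.
Taking the union of these: int(A) = ∅.
cl(A) = ⋂ {C closed : A ⊆ C}. Closed sets containing A: {p91, p92}, {p91, p92, p93}.
Intersecting these: cl(A) = {p91, p92}.
∂A = cl(A) ∖ int(A) = {p91, p92} ∖ ∅ = {p91, p92}.


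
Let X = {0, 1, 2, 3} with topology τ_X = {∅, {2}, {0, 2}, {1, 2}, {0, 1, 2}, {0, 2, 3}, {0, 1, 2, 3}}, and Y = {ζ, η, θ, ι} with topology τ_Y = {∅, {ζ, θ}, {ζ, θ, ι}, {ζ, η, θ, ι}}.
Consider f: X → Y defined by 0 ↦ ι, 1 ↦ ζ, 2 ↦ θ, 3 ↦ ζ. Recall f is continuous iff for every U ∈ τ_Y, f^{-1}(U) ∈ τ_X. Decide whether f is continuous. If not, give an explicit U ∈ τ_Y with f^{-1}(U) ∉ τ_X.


f is NOT continuous.

Compute f^{-1}(U) for each U ∈ τ_Y:
  U = ∅: f^{-1}(U) = ∅ ∈ τ_X ✓.
  U = {ζ, θ}: f^{-1}(U) = {1, 2, 3} ∉ τ_X ✗.
  U = {ζ, θ, ι}: f^{-1}(U) = {0, 1, 2, 3} ∈ τ_X ✓.
  U = {ζ, η, θ, ι}: f^{-1}(U) = {0, 1, 2, 3} ∈ τ_X ✓.
Found U = {ζ, θ} with f^{-1}(U) = {1, 2, 3} not in τ_X. Therefore f is NOT continuous.


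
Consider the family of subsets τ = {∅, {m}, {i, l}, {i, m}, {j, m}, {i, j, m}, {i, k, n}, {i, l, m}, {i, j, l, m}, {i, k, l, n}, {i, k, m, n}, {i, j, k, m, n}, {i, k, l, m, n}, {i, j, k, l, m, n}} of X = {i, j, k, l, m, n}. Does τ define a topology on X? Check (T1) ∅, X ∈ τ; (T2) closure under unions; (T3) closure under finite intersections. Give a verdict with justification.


τ is NOT a topology on X.

Axiom (T1): ∅ ∈ τ? Yes; X ∈ τ? Yes.
Axiom (T2/T3): check pairwise unions and intersections of members of τ.
Counterexample for (T3): {i, l} ∩ {i, m} = {i} ∉ τ. Therefore τ is NOT a topology.


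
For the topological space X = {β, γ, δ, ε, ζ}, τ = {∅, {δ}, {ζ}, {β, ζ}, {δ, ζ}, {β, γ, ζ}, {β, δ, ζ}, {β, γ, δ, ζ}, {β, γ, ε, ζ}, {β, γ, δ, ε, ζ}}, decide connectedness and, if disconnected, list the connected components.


(X, τ) is disconnected; components = [{δ}, {β, γ, ε, ζ}].

Find clopen sets (U ∈ τ with X ∖ U ∈ τ):
  U = ∅, X ∖ U = {β, γ, δ, ε, ζ} — both open, so U is clopen.
  U = {δ}, X ∖ U = {β, γ, ε, ζ} — both open, so U is clopen.
  U = {β, γ, ε, ζ}, X ∖ U = {δ} — both open, so U is clopen.
  U = {β, γ, δ, ε, ζ}, X ∖ U = ∅ — both open, so U is clopen.
Nontrivial clopen(s) exist: e.g. {β, γ, ε, ζ}. So (X, τ) is disconnected.
Compute connected components by grouping points that agree on all clopens:
  component: {δ}
  component: {β, γ, ε, ζ}


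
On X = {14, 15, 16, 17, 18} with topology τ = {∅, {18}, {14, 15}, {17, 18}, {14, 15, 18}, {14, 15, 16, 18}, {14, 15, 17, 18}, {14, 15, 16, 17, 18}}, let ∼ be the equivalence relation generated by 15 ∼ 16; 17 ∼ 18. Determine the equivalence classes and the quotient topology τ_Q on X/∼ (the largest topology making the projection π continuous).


X/∼ = {[14], [15=16], [17=18]}; |τ_Q| = 3.

Equivalence classes: [14], [15=16], [17=18].
Quotient map π: X → X/∼ sends 14 ↦ [14], 15 ↦ [15=16], 16 ↦ [15=16], 17 ↦ [17=18], 18 ↦ [17=18].
For each subset V ⊆ X/∼, compute π^{-1}(V) ⊆ X and check whether π^{-1}(V) ∈ τ. V is open in τ_Q iff π^{-1}(V) ∈ τ.
  V = {}: π^{-1}(V) = ∅ ∈ τ ✓.
  V = {[14]}: π^{-1}(V) = {14} ∉ τ ✗.
  V = {[15=16]}: π^{-1}(V) = {15, 16} ∉ τ ✗.
  V = {[14], [15=16]}: π^{-1}(V) = {14, 15, 16} ∉ τ ✗.
  V = {[17=18]}: π^{-1}(V) = {17, 18} ∈ τ ✓.
  V = {[14], [17=18]}: π^{-1}(V) = {14, 17, 18} ∉ τ ✗.
  V = {[15=16], [17=18]}: π^{-1}(V) = {15, 16, 17, 18} ∉ τ ✗.
  V = {[14], [15=16], [17=18]}: π^{-1}(V) = {14, 15, 16, 17, 18} ∈ τ ✓.
Open sets in the quotient: τ_Q = {{}, {[17=18]}, {[14], [15=16], [17=18]}} (3 elements).


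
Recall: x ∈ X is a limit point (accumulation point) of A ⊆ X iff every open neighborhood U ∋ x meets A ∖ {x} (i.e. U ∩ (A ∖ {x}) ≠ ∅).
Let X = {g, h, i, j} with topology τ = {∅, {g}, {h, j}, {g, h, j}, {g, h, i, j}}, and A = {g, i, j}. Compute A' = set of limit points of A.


A' = {h, i}

For each x ∈ X, list the open sets U ∈ τ with x ∈ U, then check whether U ∩ (A ∖ {x}) ≠ ∅ for every such U.
  x = g: open {g} ∋ x has {g} ∩ (A ∖ {g}) = ∅, so x is NOT a limit point.
  x = h: opens ∋ x are {h, j}, {g, h, j}, {g, h, i, j}; each meets A ∖ {h}, so x IS a limit point.
  x = i: opens ∋ x are {g, h, i, j}; each meets A ∖ {i}, so x IS a limit point.
  x = j: open {h, j} ∋ x has {h, j} ∩ (A ∖ {j}) = ∅, so x is NOT a limit point.
Collecting: A' = {h, i}.


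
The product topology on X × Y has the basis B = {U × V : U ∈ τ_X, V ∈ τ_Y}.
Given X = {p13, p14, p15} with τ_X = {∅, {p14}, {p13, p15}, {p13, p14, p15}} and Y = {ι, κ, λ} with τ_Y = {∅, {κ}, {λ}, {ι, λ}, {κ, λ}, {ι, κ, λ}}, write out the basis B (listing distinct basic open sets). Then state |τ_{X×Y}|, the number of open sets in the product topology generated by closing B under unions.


Basis B = {∅ × ∅, {p14} × {κ}, {p14} × {λ}, {p13, p15} × {κ}, {p13, p15} × {λ}, {p14} × {ι, λ}, {p14} × {κ, λ}, {p13, p14, p15} × {κ}, {p13, p14, p15} × {λ}, {p14} × {ι, κ, λ}, {p13, p15} × {ι, λ}, {p13, p15} × {κ, λ}, {p13, p15} × {ι, κ, λ}, {p13, p14, p15} × {ι, λ}, {p13, p14, p15} × {κ, λ}, {p13, p14, p15} × {ι, κ, λ}}; |τ_{X×Y}| = 36.

Enumerate products U × V with U ∈ τ_X, V ∈ τ_Y (deduplicated):
  ∅ × ∅ = {} (∅)
  {p14} × {κ} = {(p14,κ)}
  {p14} × {λ} = {(p14,λ)}
  {p13, p15} × {κ} = {(p13,κ), (p15,κ)}
  {p13, p15} × {λ} = {(p13,λ), (p15,λ)}
  {p14} × {ι, λ} = {(p14,ι), (p14,λ)}
  {p14} × {κ, λ} = {(p14,κ), (p14,λ)}
  {p13, p14, p15} × {κ} = {(p13,κ), (p14,κ), (p15,κ)}
  {p13, p14, p15} × {λ} = {(p13,λ), (p14,λ), (p15,λ)}
  {p14} × {ι, κ, λ} = {(p14,ι), (p14,κ), (p14,λ)}
  {p13, p15} × {ι, λ} = {(p13,ι), (p13,λ), (p15,ι), (p15,λ)}
  {p13, p15} × {κ, λ} = {(p13,κ), (p13,λ), (p15,κ), (p15,λ)}
  {p13, p15} × {ι, κ, λ} = {(p13,ι), (p13,κ), (p13,λ), (p15,ι), (p15,κ), (p15,λ)}
  {p13, p14, p15} × {ι, λ} = {(p13,ι), (p13,λ), (p14,ι), (p14,λ), (p15,ι), (p15,λ)}
  {p13, p14, p15} × {κ, λ} = {(p13,κ), (p13,λ), (p14,κ), (p14,λ), (p15,κ), (p15,λ)}
  {p13, p14, p15} × {ι, κ, λ} = {(p13,ι), (p13,κ), (p13,λ), (p14,ι), (p14,κ), (p14,λ), (p15,ι), (p15,κ), (p15,λ)}
These 16 distinct sets form the basis B.
Close under arbitrary unions to get τ_{X×Y}; counting gives |τ_{X×Y}| = 36.


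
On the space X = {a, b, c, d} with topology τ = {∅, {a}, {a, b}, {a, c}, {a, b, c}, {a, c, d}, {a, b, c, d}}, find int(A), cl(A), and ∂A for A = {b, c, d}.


int(A) = ∅, cl(A) = {b, c, d}, ∂A = {b, c, d}.

Closed sets in (X, τ) are complements of opens:
  closed(X, τ) = {∅, {b}, {d}, {b, d}, {c, d}, {b, c, d}, {a, b, c, d}}.
int(A) = ⋃ {U ∈ τ : U ⊆ A}. Opens contained in A: ∅.
Taking the union of these: int(A) = ∅.
cl(A) = ⋂ {C closed : A ⊆ C}. Closed sets containing A: {b, c, d}, {a, b, c, d}.
Intersecting these: cl(A) = {b, c, d}.
∂A = cl(A) ∖ int(A) = {b, c, d} ∖ ∅ = {b, c, d}.
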